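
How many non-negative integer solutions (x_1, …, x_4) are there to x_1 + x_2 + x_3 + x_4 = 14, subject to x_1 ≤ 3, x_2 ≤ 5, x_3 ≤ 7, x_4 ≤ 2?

19

By stars and bars, unrestricted non-negative solutions to x_1+…+x_4 = 14 number C(14+3,3) = 680.
Subtract solutions that violate a single cap (substitute x_i' = x_i − (cap_i+1)): x_1 ≥ 4 gives C(13,3) = 286; x_2 ≥ 6 gives C(11,3) = 165; x_3 ≥ 8 gives C(9,3) = 84; x_4 ≥ 3 gives C(14,3) = 364. Together 899.
Add back pairs where two caps are both exceeded: 35 + 10 + 120 + 1 + 56 + 20 = 242.
Subtract triples: 0 + 4 + 0 + 0 = 4.
By inclusion–exclusion the count is 680 − 899 + 242 − 4 = 19.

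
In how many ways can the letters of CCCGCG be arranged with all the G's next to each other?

Treat the 2 copies of G as a single block. The multiset to arrange is then {GG, C, C, C, C}, 5 items in all.
That gives (5)!/(4!) = 5 arrangements.

5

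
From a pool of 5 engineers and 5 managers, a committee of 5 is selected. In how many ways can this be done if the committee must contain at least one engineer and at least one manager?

250

Total 5-person selections from all 10: C(10,5) = 252.
Selections missing a whole group: no engineers → C(5,5) = 1; no managers → C(5,5) = 1.
Both groups omitted at once is impossible, so 252 − 2 = 250.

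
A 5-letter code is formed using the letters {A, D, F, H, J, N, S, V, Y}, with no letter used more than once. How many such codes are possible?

15120

With no repetition, fill the 5 letters in order: 9 choices, then 8, down to 5.
9 × 8 × 7 × 6 × 5 = 15120.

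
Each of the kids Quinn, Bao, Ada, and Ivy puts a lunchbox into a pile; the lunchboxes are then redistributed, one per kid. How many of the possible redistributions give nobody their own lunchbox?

Let Aᵢ be the assignments in which kid i gets their own lunchbox. We want the size of the complement of A₁∪…∪A_4.
By inclusion–exclusion this is Σ_{j=0}^{4} (−1)^j C(4,j)·(4−j)!.
Computing: 24 − 24 + 12 − 4 + 1 = 9.

9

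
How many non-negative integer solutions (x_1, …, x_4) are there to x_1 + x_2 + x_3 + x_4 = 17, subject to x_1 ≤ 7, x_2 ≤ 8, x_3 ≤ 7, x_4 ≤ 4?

176

By stars and bars, unrestricted non-negative solutions to x_1+…+x_4 = 17 number C(17+3,3) = 1140.
Subtract solutions that violate a single cap (substitute x_i' = x_i − (cap_i+1)): x_1 ≥ 8 gives C(12,3) = 220; x_2 ≥ 9 gives C(11,3) = 165; x_3 ≥ 8 gives C(12,3) = 220; x_4 ≥ 5 gives C(15,3) = 455. Together 1060.
Add back pairs where two caps are both exceeded: 1 + 4 + 35 + 1 + 20 + 35 = 96.
By inclusion–exclusion the count is 1140 − 1060 + 96 = 176.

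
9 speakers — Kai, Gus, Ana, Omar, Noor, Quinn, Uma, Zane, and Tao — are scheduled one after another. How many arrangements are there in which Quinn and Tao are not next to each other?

Of the 9! = 362880 arrangements, those with Quinn and Tao adjacent number 2 × 8! = 80640 (treat the pair as a block with 2 internal orders).
So 362880 − 80640 = 282240 arrangements keep them apart.

282240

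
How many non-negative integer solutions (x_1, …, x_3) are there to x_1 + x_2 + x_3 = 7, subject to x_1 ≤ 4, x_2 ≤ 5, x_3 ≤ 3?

By stars and bars, unrestricted non-negative solutions to x_1+…+x_3 = 7 number C(7+2,2) = 36.
Subtract solutions that violate a single cap (substitute x_i' = x_i − (cap_i+1)): x_1 ≥ 5 gives C(4,2) = 6; x_2 ≥ 6 gives C(3,2) = 3; x_3 ≥ 4 gives C(5,2) = 10. Together 19.
No two caps can be exceeded simultaneously, so the pair terms are all 0.
By inclusion–exclusion the count is 36 − 19 + 0 = 17.

17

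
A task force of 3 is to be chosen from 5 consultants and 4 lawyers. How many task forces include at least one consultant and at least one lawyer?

Unrestricted: C(9,3) = 84 ways to pick any 3 of the 9.
Subtract selections that omit an entire group: no consultants → C(4,3) = 4; no lawyers → C(5,3) = 10.
Both groups omitted at once is impossible, so 84 − 14 = 70.

70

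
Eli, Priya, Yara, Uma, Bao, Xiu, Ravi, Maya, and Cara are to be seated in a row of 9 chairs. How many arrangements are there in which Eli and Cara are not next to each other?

282240

There are 9! = 362880 arrangements in all. If Eli and Cara are adjacent, merging them into one block gives 2·(8)! = 80640 arrangements.
So 362880 − 80640 = 282240 arrangements keep them apart.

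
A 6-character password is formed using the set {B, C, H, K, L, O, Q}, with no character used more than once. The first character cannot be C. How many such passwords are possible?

The first character has 7−1 = 6 choices (anything except C).
The remaining 5 characters are filled from the other 6 symbols without repetition: 6 × 5 × 4 × 3 × 2 = 720.
Total: 6 × 720 = 4320.

4320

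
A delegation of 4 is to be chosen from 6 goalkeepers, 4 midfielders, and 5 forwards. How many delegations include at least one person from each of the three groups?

With no constraint there are C(15,4) = 1365 possible selections.
Subtract selections that omit an entire group: no goalkeepers → C(9,4) = 126; no midfielders → C(11,4) = 330; no forwards → C(10,4) = 210.
Add back selections omitting two groups (i.e. drawn from a single group): C(6,4) + C(4,4) + C(5,4) = 21.
By inclusion–exclusion: 1365 − 666 + 21 = 720.

720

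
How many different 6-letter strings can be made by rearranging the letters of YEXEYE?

60

YEXEYE has 6 letters with E appearing 3 times and Y appearing twice.
The number of distinct arrangements is 6!/(3!·2!) = 720/12 = 60.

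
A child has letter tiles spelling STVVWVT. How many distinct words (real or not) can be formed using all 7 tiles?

420

The 7 letters of STVVWVT have repeats: T appearing twice and V appearing 3 times.
The number of distinct arrangements is 7!/(3!·2!) = 5040/12 = 420.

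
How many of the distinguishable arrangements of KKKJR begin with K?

With the first slot taken by K, it remains to arrange the other 4 letters (KKJR).
Those 4 letters have K appearing twice, giving (4)!/(2!) = 12.

12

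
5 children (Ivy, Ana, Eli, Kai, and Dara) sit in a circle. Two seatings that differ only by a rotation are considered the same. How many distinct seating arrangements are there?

Around a circle, 5 distinct people have 5!/5 = (4)! = 24 rotationally distinct seatings.

24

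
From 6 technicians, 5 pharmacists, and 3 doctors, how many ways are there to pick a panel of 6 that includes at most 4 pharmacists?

2994

Split by how many pharmacists are chosen (0 through 4).
Sum: C(5,0)·C(9,6) + C(5,1)·C(9,5) + C(5,2)·C(9,4) + C(5,3)·C(9,3) + C(5,4)·C(9,2) = 84 + 630 + 1260 + 840 + 180 = 2994.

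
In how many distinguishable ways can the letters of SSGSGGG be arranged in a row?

SSGSGGG has 7 letters with G appearing 4 times and S appearing 3 times.
The number of distinct arrangements is 7!/(4!·3!) = 5040/144 = 35.

35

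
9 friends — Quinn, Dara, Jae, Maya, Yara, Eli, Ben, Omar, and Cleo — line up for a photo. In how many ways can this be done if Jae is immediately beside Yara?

80640

Glue Jae and Yara into one block (2 internal orders), leaving 8 units to arrange in a row.
So the count is 2·(8)! = 80640.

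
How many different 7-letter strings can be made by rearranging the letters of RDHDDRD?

The 7 letters of RDHDDRD have repeats: D appearing 4 times and R appearing twice.
The number of distinct arrangements is 7!/(4!·2!) = 5040/48 = 105.

105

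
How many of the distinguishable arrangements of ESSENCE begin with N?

With the first slot taken by N, it remains to arrange the other 6 letters (ESSECE).
Those 6 letters have E appearing 3 times and S appearing twice, giving (6)!/(3!·2!) = 60.

60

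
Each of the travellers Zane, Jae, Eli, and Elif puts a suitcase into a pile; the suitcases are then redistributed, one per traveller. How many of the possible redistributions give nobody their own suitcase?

Let Aᵢ be the assignments in which traveller i gets their own suitcase. We want the size of the complement of A₁∪…∪A_4.
By inclusion–exclusion this is Σ_{j=0}^{4} (−1)^j C(4,j)·(4−j)!.
Computing: 24 − 24 + 12 − 4 + 1 = 9.

9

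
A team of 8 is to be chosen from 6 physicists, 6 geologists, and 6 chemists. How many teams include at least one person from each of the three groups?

42273

Unrestricted: C(18,8) = 43758 ways to pick any 8 of the 18.
Selections missing a whole group: no physicists → C(12,8) = 495; no geologists → C(12,8) = 495; no chemists → C(12,8) = 495.
Add back selections omitting two groups (i.e. drawn from a single group): C(6,8) + C(6,8) + C(6,8) = 0.
By inclusion–exclusion: 43758 − 1485 + 0 = 42273.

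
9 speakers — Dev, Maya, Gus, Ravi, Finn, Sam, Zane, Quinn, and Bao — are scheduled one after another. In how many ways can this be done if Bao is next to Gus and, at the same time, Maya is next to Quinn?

20160

Treat {Bao,Gus} as one block (2 orders) and {Maya,Quinn} as another (2 orders).
That leaves 7 units to arrange: 2 × 2 × 7! = 4 × 5040 = 20160.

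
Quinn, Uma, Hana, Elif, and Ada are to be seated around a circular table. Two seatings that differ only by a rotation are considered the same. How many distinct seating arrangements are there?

Around a circle, 5 distinct people have 5!/5 = (4)! = 24 rotationally distinct seatings.

24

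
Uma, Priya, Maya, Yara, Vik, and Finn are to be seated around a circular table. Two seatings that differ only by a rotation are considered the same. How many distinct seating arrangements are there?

Seat Uma anywhere (absorbing the rotational symmetry), then permute the other 5: (5)! = 120.

120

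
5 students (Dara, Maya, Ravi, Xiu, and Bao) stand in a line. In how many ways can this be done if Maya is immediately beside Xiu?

Place the 3 others and the Maya-Xiu pair as 4 objects in a line; the pair has 2 internal arrangements.
That gives 2 × 4! = 2 × 24 = 48.

48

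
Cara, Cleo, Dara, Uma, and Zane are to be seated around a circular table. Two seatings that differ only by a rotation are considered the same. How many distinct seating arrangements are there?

24

Around a circle, 5 distinct people have 5!/5 = (4)! = 24 rotationally distinct seatings.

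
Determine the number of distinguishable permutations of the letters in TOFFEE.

180

Letter multiplicities in TOFFEE: E×2, F×2, O×1, T×1.
The number of distinct arrangements is 6!/(2!·2!) = 720/4 = 180.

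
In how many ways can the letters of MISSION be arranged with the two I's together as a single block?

Treat the 2 copies of I as a single block. The multiset to arrange is then {II, M, N, O, S, S}, 6 items in all.
That gives (6)!/(2!) = 360 arrangements.

360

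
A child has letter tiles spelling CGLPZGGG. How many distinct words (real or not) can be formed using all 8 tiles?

1680

Letter multiplicities in CGLPZGGG: C×1, G×4, L×1, P×1, Z×1.
The number of distinct arrangements is 8!/(4!) = 40320/24 = 1680.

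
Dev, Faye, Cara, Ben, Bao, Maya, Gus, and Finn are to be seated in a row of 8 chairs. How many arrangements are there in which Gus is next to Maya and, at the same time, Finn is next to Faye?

2880

Treat {Gus,Maya} as one block (2 orders) and {Finn,Faye} as another (2 orders).
That leaves 6 units to arrange: 2 × 2 × 6! = 4 × 720 = 2880.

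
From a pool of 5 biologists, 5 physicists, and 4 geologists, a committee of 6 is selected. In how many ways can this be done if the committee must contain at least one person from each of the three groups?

Total 6-person selections from all 14: C(14,6) = 3003.
Subtract selections that omit an entire group: no biologists → C(9,6) = 84; no physicists → C(9,6) = 84; no geologists → C(10,6) = 210.
Add back selections omitting two groups (i.e. drawn from a single group): C(5,6) + C(5,6) + C(4,6) = 0.
By inclusion–exclusion: 3003 − 378 + 0 = 2625.

2625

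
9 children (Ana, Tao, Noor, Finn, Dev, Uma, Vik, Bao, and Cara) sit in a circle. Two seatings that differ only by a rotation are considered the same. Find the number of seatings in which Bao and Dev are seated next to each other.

10080

Glue Bao and Dev into a block (2 internal orders). Seating 8 units around a circle gives (7)! arrangements.
So 2 × (7)! = 2 × 5040 = 10080.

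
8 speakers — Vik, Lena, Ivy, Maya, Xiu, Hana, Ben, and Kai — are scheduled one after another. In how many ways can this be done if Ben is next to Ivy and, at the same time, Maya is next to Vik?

2880

Treat {Ben,Ivy} as one block (2 orders) and {Maya,Vik} as another (2 orders).
That leaves 6 units to arrange: 2 × 2 × 6! = 4 × 720 = 2880.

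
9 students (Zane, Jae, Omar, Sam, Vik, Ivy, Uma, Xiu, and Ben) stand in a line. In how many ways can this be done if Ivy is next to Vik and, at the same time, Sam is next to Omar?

20160

Treat {Ivy,Vik} as one block (2 orders) and {Sam,Omar} as another (2 orders).
That leaves 7 units to arrange: 2 × 2 × 7! = 4 × 5040 = 20160.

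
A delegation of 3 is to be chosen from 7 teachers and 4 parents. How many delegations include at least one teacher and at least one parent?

Unrestricted: C(11,3) = 165 ways to pick any 3 of the 11.
Selections missing a whole group: no teachers → C(4,3) = 4; no parents → C(7,3) = 35.
Both groups omitted at once is impossible, so 165 − 39 = 126.

126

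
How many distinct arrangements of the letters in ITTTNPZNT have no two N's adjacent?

Total arrangements of ITTTNPZNT: 9!/(4!·2!) = 7560.
If the two N's are adjacent, glue them into one block, leaving 8 items to arrange: (8)!/(4!) = 1680 ways.
Subtracting, 7560 − 1680 = 5880 arrangements keep the N's apart.

5880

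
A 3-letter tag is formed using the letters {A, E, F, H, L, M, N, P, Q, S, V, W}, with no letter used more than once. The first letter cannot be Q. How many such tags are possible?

1210

The first letter has 12−1 = 11 choices (anything except Q).
The remaining 2 letters are filled from the other 11 symbols without repetition: 11 × 10 = 110.
Total: 11 × 110 = 1210.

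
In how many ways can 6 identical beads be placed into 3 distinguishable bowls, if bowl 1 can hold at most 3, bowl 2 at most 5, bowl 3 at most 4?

Without the upper bounds there are C(8,2) = 28 ways to split 6 among 3 bowls.
Subtract solutions that violate a single cap (substitute x_i' = x_i − (cap_i+1)): x_1 ≥ 4 gives C(4,2) = 6; x_2 ≥ 6 gives C(2,2) = 1; x_3 ≥ 5 gives C(3,2) = 3. Together 10.
No two caps can be exceeded simultaneously, so the pair terms are all 0.
By inclusion–exclusion the count is 28 − 10 + 0 = 18.

18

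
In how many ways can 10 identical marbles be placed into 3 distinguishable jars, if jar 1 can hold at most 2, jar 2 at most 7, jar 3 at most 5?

By stars and bars, unrestricted non-negative solutions to x_1+…+x_3 = 10 number C(10+2,2) = 66.
Subtract solutions that violate a single cap (substitute x_i' = x_i − (cap_i+1)): x_1 ≥ 3 gives C(9,2) = 36; x_2 ≥ 8 gives C(4,2) = 6; x_3 ≥ 6 gives C(6,2) = 15. Together 57.
Add back pairs where two caps are both exceeded: 0 + 3 + 0 = 3.
By inclusion–exclusion the count is 66 − 57 + 3 = 12.

12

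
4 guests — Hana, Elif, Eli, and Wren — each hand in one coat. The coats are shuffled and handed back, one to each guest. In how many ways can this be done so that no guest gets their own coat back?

This is the derangement count D_4: permutations of 4 items with no fixed point.
By inclusion–exclusion this is Σ_{j=0}^{4} (−1)^j C(4,j)·(4−j)!.
Computing: 24 − 24 + 12 − 4 + 1 = 9.

9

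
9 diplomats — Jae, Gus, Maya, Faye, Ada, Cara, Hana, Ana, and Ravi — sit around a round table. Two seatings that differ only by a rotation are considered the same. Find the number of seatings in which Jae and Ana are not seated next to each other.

Without the restriction there are (8)! = 40320 seatings.
Seatings with Jae beside Ana: treat them as a block with 2 internal orders, giving 2 × (7)! = 10080.
Subtracting, 40320 − 10080 = 30240.

30240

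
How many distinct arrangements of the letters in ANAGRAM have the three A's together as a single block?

Treat the 3 copies of A as a single block. The multiset to arrange is then {AAA, G, M, N, R}, 5 items in all.
All 5 items are distinct, so there are (5)! = 120 arrangements.

120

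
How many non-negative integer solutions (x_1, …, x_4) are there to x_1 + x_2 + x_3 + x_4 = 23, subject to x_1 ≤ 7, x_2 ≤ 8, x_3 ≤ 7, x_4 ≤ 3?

10

By stars and bars, unrestricted non-negative solutions to x_1+…+x_4 = 23 number C(23+3,3) = 2600.
Subtract solutions that violate a single cap (substitute x_i' = x_i − (cap_i+1)): x_1 ≥ 8 gives C(18,3) = 816; x_2 ≥ 9 gives C(17,3) = 680; x_3 ≥ 8 gives C(18,3) = 816; x_4 ≥ 4 gives C(22,3) = 1540. Together 3852.
Add back pairs where two caps are both exceeded: 84 + 120 + 364 + 84 + 286 + 364 = 1302.
Subtract triples: 0 + 10 + 20 + 10 = 40.
By inclusion–exclusion the count is 2600 − 3852 + 1302 − 40 = 10.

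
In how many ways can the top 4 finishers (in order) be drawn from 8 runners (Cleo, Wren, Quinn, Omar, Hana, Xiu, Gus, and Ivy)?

This is an ordered selection of 4 from 8: P(8,4).
That gives 8 × 7 × 6 × 5 = 1680.

1680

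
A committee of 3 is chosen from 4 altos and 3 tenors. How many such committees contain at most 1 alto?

Split by how many altos are chosen (0 through 1).
Sum: C(4,0)·C(3,3) + C(4,1)·C(3,2) = 1 + 12 = 13.

13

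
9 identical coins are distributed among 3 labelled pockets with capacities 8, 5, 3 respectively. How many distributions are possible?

Without the upper bounds there are C(11,2) = 55 ways to split 9 among 3 pockets.
Subtract solutions that violate a single cap (substitute x_i' = x_i − (cap_i+1)): x_1 ≥ 9 gives C(2,2) = 1; x_2 ≥ 6 gives C(5,2) = 10; x_3 ≥ 4 gives C(7,2) = 21. Together 32.
No two caps can be exceeded simultaneously, so the pair terms are all 0.
By inclusion–exclusion the count is 55 − 32 + 0 = 23.

23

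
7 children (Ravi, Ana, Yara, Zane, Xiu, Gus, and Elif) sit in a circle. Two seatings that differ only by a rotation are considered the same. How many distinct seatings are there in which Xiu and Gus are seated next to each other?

Treat {Xiu, Gus} as one unit (2 internal orders) and seat the resulting 6 units around the table: (5)! circular arrangements.
So 2 × (5)! = 2 × 120 = 240.

240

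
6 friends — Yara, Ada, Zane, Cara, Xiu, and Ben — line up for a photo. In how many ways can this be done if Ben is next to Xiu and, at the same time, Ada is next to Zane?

96

Treat {Ben,Xiu} as one block (2 orders) and {Ada,Zane} as another (2 orders).
That leaves 4 units to arrange: 2 × 2 × 4! = 4 × 24 = 96.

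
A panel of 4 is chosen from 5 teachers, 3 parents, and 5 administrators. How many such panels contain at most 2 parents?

Split by how many parents are chosen (0 through 2).
Sum: C(3,0)·C(10,4) + C(3,1)·C(10,3) + C(3,2)·C(10,2) = 210 + 360 + 135 = 705.

705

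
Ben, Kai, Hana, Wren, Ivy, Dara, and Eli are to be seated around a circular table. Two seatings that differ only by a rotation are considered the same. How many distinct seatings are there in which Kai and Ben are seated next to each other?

Treat {Kai, Ben} as one unit (2 internal orders) and seat the resulting 6 units around the table: (5)! circular arrangements.
So 2 × (5)! = 2 × 120 = 240.

240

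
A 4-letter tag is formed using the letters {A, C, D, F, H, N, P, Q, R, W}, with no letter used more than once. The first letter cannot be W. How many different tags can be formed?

The first letter has 10−1 = 9 choices (anything except W).
The remaining 3 letters are filled from the other 9 symbols without repetition: 9 × 8 × 7 = 504.
Total: 9 × 504 = 4536.

4536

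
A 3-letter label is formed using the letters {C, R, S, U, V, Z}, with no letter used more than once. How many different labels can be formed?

Choose and order 3 of the 6 symbols: the first letter has 6 options, the next 5, then 4.
That product is 6 × 5 × 4 = 120.

120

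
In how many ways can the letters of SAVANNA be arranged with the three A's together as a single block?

60

Treat the 3 copies of A as a single block. The multiset to arrange is then {AAA, N, N, S, V}, 5 items in all.
That gives (5)!/(2!) = 60 arrangements.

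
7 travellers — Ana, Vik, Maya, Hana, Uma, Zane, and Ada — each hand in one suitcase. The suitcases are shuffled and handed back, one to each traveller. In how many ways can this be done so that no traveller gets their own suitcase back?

1854

Count assignments avoiding every fixed point. For any j of the 7 travellers fixed to their own suitcase, the other 7−j can be arranged in (7−j)! ways.
By inclusion–exclusion this is Σ_{j=0}^{7} (−1)^j C(7,j)·(7−j)!.
Computing: 5040 − 5040 + 2520 − 840 + 210 − 42 + 7 − 1 = 1854.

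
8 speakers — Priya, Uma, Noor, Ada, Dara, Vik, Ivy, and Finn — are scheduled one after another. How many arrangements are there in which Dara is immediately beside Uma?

10080

Treat {Dara, Uma} as a single unit. There are 7 units to order, and the pair itself can be ordered 2 ways.
So the count is 2·(7)! = 10080.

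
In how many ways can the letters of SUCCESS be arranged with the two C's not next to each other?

300

Total arrangements of SUCCESS: 7!/(3!·2!) = 420.
Arrangements with the C's together: treat CC as one letter, giving (6)!/(3!) = 120.
Hence 420 − 120 = 300.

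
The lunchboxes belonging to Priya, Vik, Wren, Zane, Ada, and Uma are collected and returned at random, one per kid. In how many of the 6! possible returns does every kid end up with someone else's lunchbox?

265

This is the derangement count D_6: permutations of 6 items with no fixed point.
By inclusion–exclusion this is Σ_{j=0}^{6} (−1)^j C(6,j)·(6−j)!.
Computing: 720 − 720 + 360 − 120 + 30 − 6 + 1 = 265.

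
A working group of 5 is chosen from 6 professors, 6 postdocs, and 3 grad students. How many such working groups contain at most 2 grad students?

2937

Split by how many grad students are chosen (0 through 2).
Sum: C(3,0)·C(12,5) + C(3,1)·C(12,4) + C(3,2)·C(12,3) = 792 + 1485 + 660 = 2937.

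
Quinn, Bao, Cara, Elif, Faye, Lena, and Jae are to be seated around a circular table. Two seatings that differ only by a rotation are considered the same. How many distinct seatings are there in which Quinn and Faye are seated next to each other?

240

Glue Quinn and Faye into a block (2 internal orders). Seating 6 units around a circle gives (5)! arrangements.
So 2 × (5)! = 2 × 120 = 240.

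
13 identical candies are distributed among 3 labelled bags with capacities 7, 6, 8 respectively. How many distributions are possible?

41

By stars and bars, unrestricted non-negative solutions to x_1+…+x_3 = 13 number C(13+2,2) = 105.
Subtract solutions that violate a single cap (substitute x_i' = x_i − (cap_i+1)): x_1 ≥ 8 gives C(7,2) = 21; x_2 ≥ 7 gives C(8,2) = 28; x_3 ≥ 9 gives C(6,2) = 15. Together 64.
No two caps can be exceeded simultaneously, so the pair terms are all 0.
By inclusion–exclusion the count is 105 − 64 + 0 = 41.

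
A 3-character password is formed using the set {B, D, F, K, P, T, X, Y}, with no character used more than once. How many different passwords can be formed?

Choose and order 3 of the 8 symbols: the first character has 8 options, the next 7, then 6.
That product is 8 × 7 × 6 = 336.

336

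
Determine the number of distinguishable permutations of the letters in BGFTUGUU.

Letter multiplicities in BGFTUGUU: B×1, F×1, G×2, T×1, U×3.
The number of distinct arrangements is 8!/(3!·2!) = 40320/12 = 3360.

3360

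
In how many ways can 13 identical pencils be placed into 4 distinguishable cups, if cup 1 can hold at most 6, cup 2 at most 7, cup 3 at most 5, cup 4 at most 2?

By stars and bars, unrestricted non-negative solutions to x_1+…+x_4 = 13 number C(13+3,3) = 560.
Subtract solutions that violate a single cap (substitute x_i' = x_i − (cap_i+1)): x_1 ≥ 7 gives C(9,3) = 84; x_2 ≥ 8 gives C(8,3) = 56; x_3 ≥ 6 gives C(10,3) = 120; x_4 ≥ 3 gives C(13,3) = 286. Together 546.
Add back pairs where two caps are both exceeded: 0 + 1 + 20 + 0 + 10 + 35 = 66.
By inclusion–exclusion the count is 560 − 546 + 66 = 80.

80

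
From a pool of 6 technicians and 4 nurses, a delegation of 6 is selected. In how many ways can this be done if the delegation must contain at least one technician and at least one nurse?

Unrestricted: C(10,6) = 210 ways to pick any 6 of the 10.
Subtract selections that omit an entire group: no technicians → C(4,6) = 0; no nurses → C(6,6) = 1.
Both groups omitted at once is impossible, so 210 − 1 = 209.

209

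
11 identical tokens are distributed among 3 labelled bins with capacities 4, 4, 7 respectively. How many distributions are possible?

15

By stars and bars, unrestricted non-negative solutions to x_1+…+x_3 = 11 number C(11+2,2) = 78.
Subtract solutions that violate a single cap (substitute x_i' = x_i − (cap_i+1)): x_1 ≥ 5 gives C(8,2) = 28; x_2 ≥ 5 gives C(8,2) = 28; x_3 ≥ 8 gives C(5,2) = 10. Together 66.
Add back pairs where two caps are both exceeded: 3 + 0 + 0 = 3.
By inclusion–exclusion the count is 78 − 66 + 3 = 15.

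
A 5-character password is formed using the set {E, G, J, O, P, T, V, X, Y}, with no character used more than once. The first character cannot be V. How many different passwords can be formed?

13440

The first character has 9−1 = 8 choices (anything except V).
The remaining 4 characters are filled from the other 8 symbols without repetition: 8 × 7 × 6 × 5 = 1680.
Total: 8 × 1680 = 13440.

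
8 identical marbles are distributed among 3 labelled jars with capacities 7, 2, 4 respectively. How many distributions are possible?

14

Ignoring the caps, the number of non-negative solutions to x_1+…+x_3 = 8 is C(10,2) = 45.
Subtract solutions that violate a single cap (substitute x_i' = x_i − (cap_i+1)): x_1 ≥ 8 gives C(2,2) = 1; x_2 ≥ 3 gives C(7,2) = 21; x_3 ≥ 5 gives C(5,2) = 10. Together 32.
Add back pairs where two caps are both exceeded: 0 + 0 + 1 = 1.
By inclusion–exclusion the count is 45 − 32 + 1 = 14.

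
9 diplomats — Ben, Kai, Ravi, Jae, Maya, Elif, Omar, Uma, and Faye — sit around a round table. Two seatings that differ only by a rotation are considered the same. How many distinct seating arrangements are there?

Fix one person's seat to break rotational symmetry; the remaining 8 people can be arranged in (8)! = 40320 ways.

40320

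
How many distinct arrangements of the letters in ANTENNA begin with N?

With the first slot taken by N, it remains to arrange the other 6 letters (ATENNA).
Those 6 letters have A appearing twice and N appearing twice, giving (6)!/(2!·2!) = 180.

180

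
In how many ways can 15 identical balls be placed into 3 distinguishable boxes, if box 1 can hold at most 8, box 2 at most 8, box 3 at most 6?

Ignoring the caps, the number of non-negative solutions to x_1+…+x_3 = 15 is C(17,2) = 136.
Subtract solutions that violate a single cap (substitute x_i' = x_i − (cap_i+1)): x_1 ≥ 9 gives C(8,2) = 28; x_2 ≥ 9 gives C(8,2) = 28; x_3 ≥ 7 gives C(10,2) = 45. Together 101.
No two caps can be exceeded simultaneously, so the pair terms are all 0.
By inclusion–exclusion the count is 136 − 101 + 0 = 35.

35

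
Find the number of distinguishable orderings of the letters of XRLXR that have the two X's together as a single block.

Treat the 2 copies of X as a single block. The multiset to arrange is then {XX, L, R, R}, 4 items in all.
That gives (4)!/(2!) = 12 arrangements.

12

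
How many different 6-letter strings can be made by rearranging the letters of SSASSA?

The 6 letters of SSASSA have repeats: A appearing twice and S appearing 4 times.
So there are 6! / (4!·2!) = 15 distinguishable arrangements.

15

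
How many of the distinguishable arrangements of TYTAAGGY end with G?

630

With the last slot taken by G, it remains to arrange the other 7 letters (TYTAAGY).
Those 7 letters have A appearing twice, T appearing twice, and Y appearing twice, giving (7)!/(2!·2!·2!) = 630.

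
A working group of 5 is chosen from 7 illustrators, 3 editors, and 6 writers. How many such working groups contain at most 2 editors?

Split by how many editors are chosen (0 through 2).
Sum: C(3,0)·C(13,5) + C(3,1)·C(13,4) + C(3,2)·C(13,3) = 1287 + 2145 + 858 = 4290.

4290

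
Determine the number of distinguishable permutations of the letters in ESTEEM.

The 6 letters of ESTEEM have repeats: E appearing 3 times.
So there are 6! / (3!) = 120 distinguishable arrangements.

120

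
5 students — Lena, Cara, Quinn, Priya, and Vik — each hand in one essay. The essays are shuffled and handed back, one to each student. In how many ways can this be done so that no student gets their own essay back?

44

Let Aᵢ be the assignments in which student i gets their own essay. We want the size of the complement of A₁∪…∪A_5.
By inclusion–exclusion this is Σ_{j=0}^{5} (−1)^j C(5,j)·(5−j)!.
Computing: 120 − 120 + 60 − 20 + 5 − 1 = 44.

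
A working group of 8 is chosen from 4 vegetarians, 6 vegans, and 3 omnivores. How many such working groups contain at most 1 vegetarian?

Split by how many vegetarians are chosen (0 through 1).
Sum: C(4,0)·C(9,8) + C(4,1)·C(9,7) = 9 + 144 = 153.

153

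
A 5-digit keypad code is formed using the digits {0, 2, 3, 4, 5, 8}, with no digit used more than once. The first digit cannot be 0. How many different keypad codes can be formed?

The first digit has 6−1 = 5 choices (anything except 0).
The remaining 4 digits are filled from the other 5 symbols without repetition: 5 × 4 × 3 × 2 = 120.
Total: 5 × 120 = 600.

600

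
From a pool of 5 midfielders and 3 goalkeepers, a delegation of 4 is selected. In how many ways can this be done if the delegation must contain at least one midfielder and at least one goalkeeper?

With no constraint there are C(8,4) = 70 possible selections.
Subtract selections that omit an entire group: no midfielders → C(3,4) = 0; no goalkeepers → C(5,4) = 5.
Both groups omitted at once is impossible, so 70 − 5 = 65.

65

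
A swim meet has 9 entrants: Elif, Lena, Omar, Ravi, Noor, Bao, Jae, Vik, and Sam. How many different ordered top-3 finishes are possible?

There are 9 choices for 1st place, 8 for 2nd, and 7 for 3rd.
That gives 9 × 8 × 7 = 504.

504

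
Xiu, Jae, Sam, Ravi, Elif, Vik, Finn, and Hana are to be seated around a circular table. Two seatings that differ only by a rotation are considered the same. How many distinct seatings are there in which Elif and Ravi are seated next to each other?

1440

Treat {Elif, Ravi} as one unit (2 internal orders) and seat the resulting 7 units around the table: (6)! circular arrangements.
So 2 × (6)! = 2 × 720 = 1440.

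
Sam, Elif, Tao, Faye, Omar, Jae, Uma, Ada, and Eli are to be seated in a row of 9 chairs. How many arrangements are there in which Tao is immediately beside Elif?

Treat {Tao, Elif} as a single unit. There are 8 units to order, and the pair itself can be ordered 2 ways.
That gives 2 × 8! = 2 × 40320 = 80640.

80640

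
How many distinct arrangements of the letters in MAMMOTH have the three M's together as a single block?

120

Treat the 3 copies of M as a single block. The multiset to arrange is then {MMM, A, H, O, T}, 5 items in all.
All 5 items are distinct, so there are (5)! = 120 arrangements.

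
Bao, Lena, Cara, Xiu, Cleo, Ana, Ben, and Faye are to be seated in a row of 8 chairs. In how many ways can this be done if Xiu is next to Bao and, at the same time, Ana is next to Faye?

2880

Treat {Xiu,Bao} as one block (2 orders) and {Ana,Faye} as another (2 orders).
That leaves 6 units to arrange: 2 × 2 × 6! = 4 × 720 = 2880.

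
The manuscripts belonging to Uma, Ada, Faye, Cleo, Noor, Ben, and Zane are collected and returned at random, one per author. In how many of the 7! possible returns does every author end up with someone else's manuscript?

1854

Let Aᵢ be the assignments in which author i gets their own manuscript. We want the size of the complement of A₁∪…∪A_7.
By inclusion–exclusion this is Σ_{j=0}^{7} (−1)^j C(7,j)·(7−j)!.
Computing: 5040 − 5040 + 2520 − 840 + 210 − 42 + 7 − 1 = 1854.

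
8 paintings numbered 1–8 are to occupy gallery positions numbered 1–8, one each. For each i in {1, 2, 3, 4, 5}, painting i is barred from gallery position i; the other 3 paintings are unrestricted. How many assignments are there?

Let Aᵢ (for 1 ≤ i ≤ 5) be the placements that put painting i in its forbidden gallery position. Any j of these fix j positions, leaving (8−j)! ways to fill the rest, and there are C(5,j) ways to pick which j.
By inclusion–exclusion, the number of valid placements is Σ_{j=0}^{5} (−1)^j C(5,j)·(8−j)!.
Computing: 40320 − 25200 + 7200 − 1200 + 120 − 6 = 21234.

21234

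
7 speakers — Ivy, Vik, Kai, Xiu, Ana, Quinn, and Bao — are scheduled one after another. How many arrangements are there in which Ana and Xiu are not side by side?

Of the 7! = 5040 arrangements, those with Ana and Xiu adjacent number 2 × 6! = 1440 (treat the pair as a block with 2 internal orders).
Complementary counting: 5040 − 1440 = 3600.

3600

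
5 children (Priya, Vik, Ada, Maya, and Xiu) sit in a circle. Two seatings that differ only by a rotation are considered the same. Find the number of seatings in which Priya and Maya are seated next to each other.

12

Treat {Priya, Maya} as one unit (2 internal orders) and seat the resulting 4 units around the table: (3)! circular arrangements.
So 2 × (3)! = 2 × 6 = 12.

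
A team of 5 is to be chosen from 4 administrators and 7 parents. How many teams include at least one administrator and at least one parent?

441

Total 5-person selections from all 11: C(11,5) = 462.
Subtract selections that omit an entire group: no administrators → C(7,5) = 21; no parents → C(4,5) = 0.
Both groups omitted at once is impossible, so 462 − 21 = 441.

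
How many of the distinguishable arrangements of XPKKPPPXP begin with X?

Fix X in the first position and arrange the remaining 8 letters.
Those 8 letters have K appearing twice and P appearing 5 times, giving (8)!/(5!·2!) = 168.

168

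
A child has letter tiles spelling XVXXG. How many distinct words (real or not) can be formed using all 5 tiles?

20

The 5 letters of XVXXG have repeats: X appearing 3 times.
So there are 5! / (3!) = 20 distinguishable arrangements.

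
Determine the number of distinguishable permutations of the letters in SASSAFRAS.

2520

The 9 letters of SASSAFRAS have repeats: A appearing 3 times and S appearing 4 times.
The number of distinct arrangements is 9!/(4!·3!) = 362880/144 = 2520.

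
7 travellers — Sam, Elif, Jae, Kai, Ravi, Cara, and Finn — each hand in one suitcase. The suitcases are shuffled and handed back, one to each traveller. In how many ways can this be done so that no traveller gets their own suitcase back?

1854

This is the derangement count D_7: permutations of 7 items with no fixed point.
By inclusion–exclusion this is Σ_{j=0}^{7} (−1)^j C(7,j)·(7−j)!.
Computing: 5040 − 5040 + 2520 − 840 + 210 − 42 + 7 − 1 = 1854.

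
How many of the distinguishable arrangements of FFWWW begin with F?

4

With the first slot taken by F, it remains to arrange the other 4 letters (FWWW).
Those 4 letters have W appearing 3 times, giving (4)!/(3!) = 4.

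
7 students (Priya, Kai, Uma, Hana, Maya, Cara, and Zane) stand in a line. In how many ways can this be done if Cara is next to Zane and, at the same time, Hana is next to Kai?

Treat {Cara,Zane} as one block (2 orders) and {Hana,Kai} as another (2 orders).
That leaves 5 units to arrange: 2 × 2 × 5! = 4 × 120 = 480.

480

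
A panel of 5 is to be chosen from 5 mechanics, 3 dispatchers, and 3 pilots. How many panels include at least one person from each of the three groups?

345

Total 5-person selections from all 11: C(11,5) = 462.
Selections missing a whole group: no mechanics → C(6,5) = 6; no dispatchers → C(8,5) = 56; no pilots → C(8,5) = 56.
Add back selections omitting two groups (i.e. drawn from a single group): C(5,5) + C(3,5) + C(3,5) = 1.
By inclusion–exclusion: 462 − 118 + 1 = 345.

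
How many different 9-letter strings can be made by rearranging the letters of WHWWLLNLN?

The 9 letters of WHWWLLNLN have repeats: L appearing 3 times, N appearing twice, and W appearing 3 times.
The number of distinct arrangements is 9!/(3!·3!·2!) = 362880/72 = 5040.

5040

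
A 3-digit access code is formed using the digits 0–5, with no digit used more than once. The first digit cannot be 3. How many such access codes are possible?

100

The first digit has 6−1 = 5 choices (anything except 3).
The remaining 2 digits are filled from the other 5 symbols without repetition: 5 × 4 = 20.
Total: 5 × 20 = 100.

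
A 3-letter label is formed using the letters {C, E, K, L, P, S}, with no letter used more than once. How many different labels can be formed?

With no repetition, fill the 3 letters in order: 6 choices, then 5, down to 4.
That product is 6 × 5 × 4 = 120.

120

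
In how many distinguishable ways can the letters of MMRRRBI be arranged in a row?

Letter multiplicities in MMRRRBI: B×1, I×1, M×2, R×3.
Dividing 7! = 5040 by 3!·2! = 12 for the repeated letters gives 420.

420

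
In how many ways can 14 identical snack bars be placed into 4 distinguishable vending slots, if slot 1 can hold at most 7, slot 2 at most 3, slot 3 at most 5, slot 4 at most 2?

19

Ignoring the caps, the number of non-negative solutions to x_1+…+x_4 = 14 is C(17,3) = 680.
Subtract solutions that violate a single cap (substitute x_i' = x_i − (cap_i+1)): x_1 ≥ 8 gives C(9,3) = 84; x_2 ≥ 4 gives C(13,3) = 286; x_3 ≥ 6 gives C(11,3) = 165; x_4 ≥ 3 gives C(14,3) = 364. Together 899.
Add back pairs where two caps are both exceeded: 10 + 1 + 20 + 35 + 120 + 56 = 242.
Subtract triples: 0 + 0 + 0 + 4 = 4.
By inclusion–exclusion the count is 680 − 899 + 242 − 4 = 19.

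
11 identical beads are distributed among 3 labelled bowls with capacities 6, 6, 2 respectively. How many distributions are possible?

Ignoring the caps, the number of non-negative solutions to x_1+…+x_3 = 11 is C(13,2) = 78.
Subtract solutions that violate a single cap (substitute x_i' = x_i − (cap_i+1)): x_1 ≥ 7 gives C(6,2) = 15; x_2 ≥ 7 gives C(6,2) = 15; x_3 ≥ 3 gives C(10,2) = 45. Together 75.
Add back pairs where two caps are both exceeded: 0 + 3 + 3 = 6.
By inclusion–exclusion the count is 78 − 75 + 6 = 9.

9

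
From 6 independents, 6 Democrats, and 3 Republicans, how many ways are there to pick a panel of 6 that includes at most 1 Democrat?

Split by how many Democrats are chosen (0 through 1).
Sum: C(6,0)·C(9,6) + C(6,1)·C(9,5) = 84 + 756 = 840.

840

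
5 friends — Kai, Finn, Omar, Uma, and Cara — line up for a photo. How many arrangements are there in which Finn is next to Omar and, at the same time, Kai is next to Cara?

24

Treat {Finn,Omar} as one block (2 orders) and {Kai,Cara} as another (2 orders).
That leaves 3 units to arrange: 2 × 2 × 3! = 4 × 6 = 24.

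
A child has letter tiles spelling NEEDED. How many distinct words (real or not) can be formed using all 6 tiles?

60

NEEDED has 6 letters with D appearing twice and E appearing 3 times.
So there are 6! / (3!·2!) = 60 distinguishable arrangements.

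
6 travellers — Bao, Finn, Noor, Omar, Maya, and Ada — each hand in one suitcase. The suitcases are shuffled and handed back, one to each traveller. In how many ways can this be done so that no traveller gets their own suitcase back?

This is the derangement count D_6: permutations of 6 items with no fixed point.
By inclusion–exclusion this is Σ_{j=0}^{6} (−1)^j C(6,j)·(6−j)!.
Computing: 720 − 720 + 360 − 120 + 30 − 6 + 1 = 265.

265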